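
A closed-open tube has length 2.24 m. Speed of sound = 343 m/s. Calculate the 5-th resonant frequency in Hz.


Given values:
  Tube type: closed-open, L = 2.24 m, c = 343 m/s, n = 5
Formula: f_n = (2n - 1) * c / (4 * L)
Compute 2n - 1 = 2*5 - 1 = 9
Compute 4 * L = 4 * 2.24 = 8.96
f = 9 * 343 / 8.96
f = 344.53

344.53 Hz


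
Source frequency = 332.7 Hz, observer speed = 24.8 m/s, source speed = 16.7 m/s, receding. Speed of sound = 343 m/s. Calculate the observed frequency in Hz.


Given values:
  f_s = 332.7 Hz, v_o = 24.8 m/s, v_s = 16.7 m/s
  Direction: receding
Formula: f_o = f_s * (c - v_o) / (c + v_s)
Numerator: c - v_o = 343 - 24.8 = 318.2
Denominator: c + v_s = 343 + 16.7 = 359.7
f_o = 332.7 * 318.2 / 359.7 = 294.32

294.32 Hz


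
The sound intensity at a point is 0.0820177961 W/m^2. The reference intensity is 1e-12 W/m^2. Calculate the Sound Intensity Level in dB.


Given values:
  I = 0.0820177961 W/m^2
  I_ref = 1e-12 W/m^2
Formula: SIL = 10 * log10(I / I_ref)
Compute ratio: I / I_ref = 82017796100
Compute log10: log10(82017796100) = 10.913908
Multiply: SIL = 10 * 10.913908 = 109.14

109.14 dB


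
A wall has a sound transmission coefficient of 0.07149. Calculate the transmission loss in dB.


Given values:
  tau = 0.07149
Formula: TL = 10 * log10(1 / tau)
Compute 1 / tau = 1 / 0.07149 = 13.988
Compute log10(13.988) = 1.145756
TL = 10 * 1.145756 = 11.46

11.46 dB


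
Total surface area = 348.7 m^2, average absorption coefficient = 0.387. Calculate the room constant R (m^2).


Given values:
  S = 348.7 m^2, alpha = 0.387
Formula: R = S * alpha / (1 - alpha)
Numerator: 348.7 * 0.387 = 134.9469
Denominator: 1 - 0.387 = 0.613
R = 134.9469 / 0.613 = 220.14

220.14 m^2


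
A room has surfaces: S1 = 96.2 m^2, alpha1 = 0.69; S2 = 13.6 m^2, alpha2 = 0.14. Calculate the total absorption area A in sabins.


Given surfaces:
  Surface 1: 96.2 * 0.69 = 66.378
  Surface 2: 13.6 * 0.14 = 1.904
Formula: A = sum(Si * alpha_i)
A = 66.378 + 1.904
A = 68.28

68.28 sabins


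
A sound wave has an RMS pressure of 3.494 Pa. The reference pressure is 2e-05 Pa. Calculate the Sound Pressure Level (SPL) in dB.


Given values:
  p = 3.494 Pa
  p_ref = 2e-05 Pa
Formula: SPL = 20 * log10(p / p_ref)
Compute ratio: p / p_ref = 3.494 / 2e-05 = 174700
Compute log10: log10(174700) = 5.242293
Multiply: SPL = 20 * 5.242293 = 104.85

104.85 dB


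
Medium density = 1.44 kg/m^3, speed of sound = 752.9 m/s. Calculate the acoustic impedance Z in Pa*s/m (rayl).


Given values:
  rho = 1.44 kg/m^3
  c = 752.9 m/s
Formula: Z = rho * c
Z = 1.44 * 752.9
Z = 1084.18

1084.18 rayl


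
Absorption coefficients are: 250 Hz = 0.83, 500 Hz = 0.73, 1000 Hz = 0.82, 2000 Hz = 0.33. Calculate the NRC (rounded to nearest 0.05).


Given values:
  a_250 = 0.83, a_500 = 0.73
  a_1000 = 0.82, a_2000 = 0.33
Formula: NRC = (a250 + a500 + a1000 + a2000) / 4
Sum = 0.83 + 0.73 + 0.82 + 0.33 = 2.71
NRC = 2.71 / 4 = 0.6775
Rounded to nearest 0.05: 0.7

0.7


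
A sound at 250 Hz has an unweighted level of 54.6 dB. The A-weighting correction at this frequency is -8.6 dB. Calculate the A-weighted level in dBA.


Given values:
  SPL = 54.6 dB
  A-weighting at 250 Hz = -8.6 dB
Formula: L_A = SPL + A_weight
L_A = 54.6 + (-8.6)
L_A = 46.0

46.0 dBA


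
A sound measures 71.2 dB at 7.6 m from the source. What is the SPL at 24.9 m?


Given values:
  SPL1 = 71.2 dB, r1 = 7.6 m, r2 = 24.9 m
Formula: SPL2 = SPL1 - 20 * log10(r2 / r1)
Compute ratio: r2 / r1 = 24.9 / 7.6 = 3.2763
Compute log10: log10(3.2763) = 0.515384
Compute drop: 20 * 0.515384 = 10.3077
SPL2 = 71.2 - 10.3077 = 60.89

60.89 dB


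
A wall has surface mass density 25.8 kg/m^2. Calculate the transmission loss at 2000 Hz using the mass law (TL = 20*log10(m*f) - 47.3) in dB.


Given values:
  m = 25.8 kg/m^2, f = 2000 Hz
Formula: TL = 20 * log10(m * f) - 47.3
Compute m * f = 25.8 * 2000 = 51600.0
Compute log10(51600.0) = 4.71265
Compute 20 * 4.71265 = 94.253
TL = 94.253 - 47.3 = 46.95

46.95 dB


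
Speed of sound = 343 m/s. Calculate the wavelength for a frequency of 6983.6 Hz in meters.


Given values:
  c = 343 m/s, f = 6983.6 Hz
Formula: lambda = c / f
lambda = 343 / 6983.6
lambda = 0.0491

0.0491 m


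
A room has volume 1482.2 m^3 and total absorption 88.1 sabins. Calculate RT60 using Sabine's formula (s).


Given values:
  V = 1482.2 m^3
  A = 88.1 sabins
Formula: RT60 = 0.161 * V / A
Numerator: 0.161 * 1482.2 = 238.6342
RT60 = 238.6342 / 88.1 = 2.709

2.709 s


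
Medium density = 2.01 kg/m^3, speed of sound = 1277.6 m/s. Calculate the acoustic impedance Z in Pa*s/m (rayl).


Given values:
  rho = 2.01 kg/m^3
  c = 1277.6 m/s
Formula: Z = rho * c
Z = 2.01 * 1277.6
Z = 2567.98

2567.98 rayl


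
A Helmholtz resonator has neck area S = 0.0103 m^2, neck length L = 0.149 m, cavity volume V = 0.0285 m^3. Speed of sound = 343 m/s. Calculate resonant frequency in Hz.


Given values:
  S = 0.0103 m^2, L = 0.149 m, V = 0.0285 m^3, c = 343 m/s
Formula: f = (c / (2*pi)) * sqrt(S / (V * L))
Compute V * L = 0.0285 * 0.149 = 0.0042465
Compute S / (V * L) = 0.0103 / 0.0042465 = 2.4255
Compute sqrt(2.4255) = 1.557402
Compute c / (2*pi) = 343 / 6.283185 = 54.590148
f = 54.590148 * 1.557402 = 85.02

85.02 Hz


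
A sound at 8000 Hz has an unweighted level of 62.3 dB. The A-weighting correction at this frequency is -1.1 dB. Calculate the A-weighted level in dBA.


Given values:
  SPL = 62.3 dB
  A-weighting at 8000 Hz = -1.1 dB
Formula: L_A = SPL + A_weight
L_A = 62.3 + (-1.1)
L_A = 61.2

61.2 dBA


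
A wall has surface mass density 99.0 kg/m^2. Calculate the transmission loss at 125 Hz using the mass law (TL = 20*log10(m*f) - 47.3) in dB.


Given values:
  m = 99.0 kg/m^2, f = 125 Hz
Formula: TL = 20 * log10(m * f) - 47.3
Compute m * f = 99.0 * 125 = 12375.0
Compute log10(12375.0) = 4.092545
Compute 20 * 4.092545 = 81.8509
TL = 81.8509 - 47.3 = 34.55

34.55 dB


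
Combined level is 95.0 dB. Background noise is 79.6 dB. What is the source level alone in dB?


Given values:
  L_total = 95.0 dB, L_bg = 79.6 dB
Formula: L_source = 10 * log10(10^(L_total/10) - 10^(L_bg/10))
Convert to linear:
  10^(95.0/10) = 3162277660.1684
  10^(79.6/10) = 91201083.9356
Difference: 3162277660.1684 - 91201083.9356 = 3071076576.2328
L_source = 10 * log10(3071076576.2328) = 94.87

94.87 dB


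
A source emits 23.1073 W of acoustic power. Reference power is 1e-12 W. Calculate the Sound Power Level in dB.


Given values:
  W = 23.1073 W
  W_ref = 1e-12 W
Formula: SWL = 10 * log10(W / W_ref)
Compute ratio: W / W_ref = 23107300000000
Compute log10: log10(23107300000000) = 13.363749
Multiply: SWL = 10 * 13.363749 = 133.64

133.64 dB


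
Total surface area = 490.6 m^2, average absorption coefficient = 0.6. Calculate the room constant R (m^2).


Given values:
  S = 490.6 m^2, alpha = 0.6
Formula: R = S * alpha / (1 - alpha)
Numerator: 490.6 * 0.6 = 294.36
Denominator: 1 - 0.6 = 0.4
R = 294.36 / 0.4 = 735.9

735.9 m^2


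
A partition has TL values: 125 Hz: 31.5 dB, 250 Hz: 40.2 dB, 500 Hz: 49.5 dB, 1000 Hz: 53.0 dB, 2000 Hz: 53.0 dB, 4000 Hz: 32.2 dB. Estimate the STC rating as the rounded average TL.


Given TL values at each frequency:
  125 Hz: 31.5 dB
  250 Hz: 40.2 dB
  500 Hz: 49.5 dB
  1000 Hz: 53.0 dB
  2000 Hz: 53.0 dB
  4000 Hz: 32.2 dB
Formula: STC ~ round(average of TL values)
Sum = 31.5 + 40.2 + 49.5 + 53.0 + 53.0 + 32.2 = 259.4
Average = 259.4 / 6 = 43.23
Rounded: 43

43


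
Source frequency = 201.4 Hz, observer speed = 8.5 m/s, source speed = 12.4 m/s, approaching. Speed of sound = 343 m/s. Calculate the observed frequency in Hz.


Given values:
  f_s = 201.4 Hz, v_o = 8.5 m/s, v_s = 12.4 m/s
  Direction: approaching
Formula: f_o = f_s * (c + v_o) / (c - v_s)
Numerator: c + v_o = 343 + 8.5 = 351.5
Denominator: c - v_s = 343 - 12.4 = 330.6
f_o = 201.4 * 351.5 / 330.6 = 214.13

214.13 Hz


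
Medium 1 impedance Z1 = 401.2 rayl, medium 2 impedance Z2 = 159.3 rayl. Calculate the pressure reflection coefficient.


Given values:
  Z1 = 401.2 rayl, Z2 = 159.3 rayl
Formula: R = (Z2 - Z1) / (Z2 + Z1)
Numerator: Z2 - Z1 = 159.3 - 401.2 = -241.9
Denominator: Z2 + Z1 = 159.3 + 401.2 = 560.5
R = -241.9 / 560.5 = -0.4316

-0.4316


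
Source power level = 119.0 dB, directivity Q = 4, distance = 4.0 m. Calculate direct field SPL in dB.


Given values:
  Lw = 119.0 dB, Q = 4, r = 4.0 m
Formula: SPL = Lw + 10 * log10(Q / (4 * pi * r^2))
Compute 4 * pi * r^2 = 4 * pi * 4.0^2 = 201.0619
Compute Q / denom = 4 / 201.0619 = 0.01989437
Compute 10 * log10(0.01989437) = -17.0127
SPL = 119.0 + (-17.0127) = 101.99

101.99 dB


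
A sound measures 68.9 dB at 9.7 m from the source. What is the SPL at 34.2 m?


Given values:
  SPL1 = 68.9 dB, r1 = 9.7 m, r2 = 34.2 m
Formula: SPL2 = SPL1 - 20 * log10(r2 / r1)
Compute ratio: r2 / r1 = 34.2 / 9.7 = 3.5258
Compute log10: log10(3.5258) = 0.547258
Compute drop: 20 * 0.547258 = 10.9452
SPL2 = 68.9 - 10.9452 = 57.95

57.95 dB


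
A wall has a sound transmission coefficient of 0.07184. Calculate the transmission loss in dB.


Given values:
  tau = 0.07184
Formula: TL = 10 * log10(1 / tau)
Compute 1 / tau = 1 / 0.07184 = 13.9198
Compute log10(13.9198) = 1.143633
TL = 10 * 1.143633 = 11.44

11.44 dB


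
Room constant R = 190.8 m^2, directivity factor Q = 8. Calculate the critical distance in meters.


Given values:
  R = 190.8 m^2, Q = 8
Formula: d_c = 0.141 * sqrt(Q * R)
Compute Q * R = 8 * 190.8 = 1526.4
Compute sqrt(1526.4) = 39.0692
d_c = 0.141 * 39.0692 = 5.509

5.509 m


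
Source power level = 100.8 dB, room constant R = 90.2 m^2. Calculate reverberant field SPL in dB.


Given values:
  Lw = 100.8 dB, R = 90.2 m^2
Formula: SPL = Lw + 10 * log10(4 / R)
Compute 4 / R = 4 / 90.2 = 0.044346
Compute 10 * log10(0.044346) = -13.5315
SPL = 100.8 + (-13.5315) = 87.27

87.27 dB


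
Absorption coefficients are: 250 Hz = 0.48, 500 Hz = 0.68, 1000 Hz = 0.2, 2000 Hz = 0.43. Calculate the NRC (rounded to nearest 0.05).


Given values:
  a_250 = 0.48, a_500 = 0.68
  a_1000 = 0.2, a_2000 = 0.43
Formula: NRC = (a250 + a500 + a1000 + a2000) / 4
Sum = 0.48 + 0.68 + 0.2 + 0.43 = 1.79
NRC = 1.79 / 4 = 0.4475
Rounded to nearest 0.05: 0.45

0.45


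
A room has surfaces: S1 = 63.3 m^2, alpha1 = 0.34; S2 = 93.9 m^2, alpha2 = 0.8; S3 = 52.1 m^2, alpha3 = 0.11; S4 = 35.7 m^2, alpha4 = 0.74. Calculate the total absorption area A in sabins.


Given surfaces:
  Surface 1: 63.3 * 0.34 = 21.522
  Surface 2: 93.9 * 0.8 = 75.12
  Surface 3: 52.1 * 0.11 = 5.731
  Surface 4: 35.7 * 0.74 = 26.418
Formula: A = sum(Si * alpha_i)
A = 21.522 + 75.12 + 5.731 + 26.418
A = 128.79

128.79 sabins


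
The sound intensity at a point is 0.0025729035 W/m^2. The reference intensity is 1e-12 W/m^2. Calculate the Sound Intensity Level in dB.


Given values:
  I = 0.0025729035 W/m^2
  I_ref = 1e-12 W/m^2
Formula: SIL = 10 * log10(I / I_ref)
Compute ratio: I / I_ref = 2572903500
Compute log10: log10(2572903500) = 9.410423
Multiply: SIL = 10 * 9.410423 = 94.1

94.1 dB


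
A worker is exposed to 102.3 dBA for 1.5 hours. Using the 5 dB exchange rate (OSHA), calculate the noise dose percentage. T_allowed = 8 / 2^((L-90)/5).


Given values:
  L = 102.3 dBA, T = 1.5 hours
Formula: T_allowed = 8 / 2^((L - 90) / 5)
Compute exponent: (102.3 - 90) / 5 = 2.46
Compute 2^(2.46) = 5.502167
T_allowed = 8 / 5.502167 = 1.453973 hours
Dose = (T / T_allowed) * 100
Dose = (1.5 / 1.453973) * 100 = 103.17

103.17 %


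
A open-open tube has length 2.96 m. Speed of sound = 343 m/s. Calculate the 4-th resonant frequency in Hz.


Given values:
  Tube type: open-open, L = 2.96 m, c = 343 m/s, n = 4
Formula: f_n = n * c / (2 * L)
Compute 2 * L = 2 * 2.96 = 5.92
f = 4 * 343 / 5.92
f = 231.76

231.76 Hz


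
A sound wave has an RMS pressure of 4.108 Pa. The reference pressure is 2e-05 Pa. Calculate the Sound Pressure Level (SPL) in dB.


Given values:
  p = 4.108 Pa
  p_ref = 2e-05 Pa
Formula: SPL = 20 * log10(p / p_ref)
Compute ratio: p / p_ref = 4.108 / 2e-05 = 205400
Compute log10: log10(205400) = 5.3126
Multiply: SPL = 20 * 5.3126 = 106.25

106.25 dB


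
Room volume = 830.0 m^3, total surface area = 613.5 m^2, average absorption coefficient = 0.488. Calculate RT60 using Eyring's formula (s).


Given values:
  V = 830.0 m^3, S = 613.5 m^2, alpha = 0.488
Formula: RT60 = 0.161 * V / (-S * ln(1 - alpha))
Compute ln(1 - 0.488) = ln(0.512) = -0.669431
Denominator: -613.5 * -0.669431 = 410.6959
Numerator: 0.161 * 830.0 = 133.63
RT60 = 133.63 / 410.6959 = 0.325

0.325 s


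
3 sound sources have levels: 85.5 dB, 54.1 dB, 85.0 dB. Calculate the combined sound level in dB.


Formula: L_total = 10 * log10( sum(10^(Li/10)) )
  Source 1: 10^(85.5/10) = 354813389.2336
  Source 2: 10^(54.1/10) = 257039.5783
  Source 3: 10^(85.0/10) = 316227766.0168
Sum of linear values = 671298194.8287
L_total = 10 * log10(671298194.8287) = 88.27

88.27 dB


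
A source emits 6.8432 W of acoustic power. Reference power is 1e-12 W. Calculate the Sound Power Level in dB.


Given values:
  W = 6.8432 W
  W_ref = 1e-12 W
Formula: SWL = 10 * log10(W / W_ref)
Compute ratio: W / W_ref = 6843200000000
Compute log10: log10(6843200000000) = 12.835259
Multiply: SWL = 10 * 12.835259 = 128.35

128.35 dB


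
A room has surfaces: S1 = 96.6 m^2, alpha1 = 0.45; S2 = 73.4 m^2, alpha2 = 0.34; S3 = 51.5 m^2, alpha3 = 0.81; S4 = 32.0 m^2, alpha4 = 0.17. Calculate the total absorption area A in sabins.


Given surfaces:
  Surface 1: 96.6 * 0.45 = 43.47
  Surface 2: 73.4 * 0.34 = 24.956
  Surface 3: 51.5 * 0.81 = 41.715
  Surface 4: 32.0 * 0.17 = 5.44
Formula: A = sum(Si * alpha_i)
A = 43.47 + 24.956 + 41.715 + 5.44
A = 115.58

115.58 sabins


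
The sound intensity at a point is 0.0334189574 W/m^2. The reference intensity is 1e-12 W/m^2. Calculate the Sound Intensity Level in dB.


Given values:
  I = 0.0334189574 W/m^2
  I_ref = 1e-12 W/m^2
Formula: SIL = 10 * log10(I / I_ref)
Compute ratio: I / I_ref = 33418957400
Compute log10: log10(33418957400) = 10.523993
Multiply: SIL = 10 * 10.523993 = 105.24

105.24 dB


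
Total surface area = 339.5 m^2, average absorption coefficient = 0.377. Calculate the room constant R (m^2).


Given values:
  S = 339.5 m^2, alpha = 0.377
Formula: R = S * alpha / (1 - alpha)
Numerator: 339.5 * 0.377 = 127.9915
Denominator: 1 - 0.377 = 0.623
R = 127.9915 / 0.623 = 205.44

205.44 m^2


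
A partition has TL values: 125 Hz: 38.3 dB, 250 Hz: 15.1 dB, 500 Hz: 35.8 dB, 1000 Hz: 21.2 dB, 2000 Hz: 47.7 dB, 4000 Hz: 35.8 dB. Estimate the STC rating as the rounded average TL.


Given TL values at each frequency:
  125 Hz: 38.3 dB
  250 Hz: 15.1 dB
  500 Hz: 35.8 dB
  1000 Hz: 21.2 dB
  2000 Hz: 47.7 dB
  4000 Hz: 35.8 dB
Formula: STC ~ round(average of TL values)
Sum = 38.3 + 15.1 + 35.8 + 21.2 + 47.7 + 35.8 = 193.9
Average = 193.9 / 6 = 32.32
Rounded: 32

32


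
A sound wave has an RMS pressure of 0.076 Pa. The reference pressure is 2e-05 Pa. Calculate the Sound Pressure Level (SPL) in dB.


Given values:
  p = 0.076 Pa
  p_ref = 2e-05 Pa
Formula: SPL = 20 * log10(p / p_ref)
Compute ratio: p / p_ref = 0.076 / 2e-05 = 3800
Compute log10: log10(3800) = 3.579784
Multiply: SPL = 20 * 3.579784 = 71.6

71.6 dB


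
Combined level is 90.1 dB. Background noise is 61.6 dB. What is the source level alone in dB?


Given values:
  L_total = 90.1 dB, L_bg = 61.6 dB
Formula: L_source = 10 * log10(10^(L_total/10) - 10^(L_bg/10))
Convert to linear:
  10^(90.1/10) = 1023292992.2808
  10^(61.6/10) = 1445439.7707
Difference: 1023292992.2808 - 1445439.7707 = 1021847552.5101
L_source = 10 * log10(1021847552.5101) = 90.09

90.09 dB


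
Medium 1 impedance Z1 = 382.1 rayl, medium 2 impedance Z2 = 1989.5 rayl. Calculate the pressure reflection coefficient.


Given values:
  Z1 = 382.1 rayl, Z2 = 1989.5 rayl
Formula: R = (Z2 - Z1) / (Z2 + Z1)
Numerator: Z2 - Z1 = 1989.5 - 382.1 = 1607.4
Denominator: Z2 + Z1 = 1989.5 + 382.1 = 2371.6
R = 1607.4 / 2371.6 = 0.6778

0.6778


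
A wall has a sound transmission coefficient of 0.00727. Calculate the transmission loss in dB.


Given values:
  tau = 0.00727
Formula: TL = 10 * log10(1 / tau)
Compute 1 / tau = 1 / 0.00727 = 137.5516
Compute log10(137.5516) = 2.138466
TL = 10 * 2.138466 = 21.38

21.38 dB


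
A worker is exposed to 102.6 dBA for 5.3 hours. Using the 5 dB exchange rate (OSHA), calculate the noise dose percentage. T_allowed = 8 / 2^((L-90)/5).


Given values:
  L = 102.6 dBA, T = 5.3 hours
Formula: T_allowed = 8 / 2^((L - 90) / 5)
Compute exponent: (102.6 - 90) / 5 = 2.52
Compute 2^(2.52) = 5.735821
T_allowed = 8 / 5.735821 = 1.394744 hours
Dose = (T / T_allowed) * 100
Dose = (5.3 / 1.394744) * 100 = 380.0

380.0 %


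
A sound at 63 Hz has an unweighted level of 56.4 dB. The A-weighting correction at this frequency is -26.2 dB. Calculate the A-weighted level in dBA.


Given values:
  SPL = 56.4 dB
  A-weighting at 63 Hz = -26.2 dB
Formula: L_A = SPL + A_weight
L_A = 56.4 + (-26.2)
L_A = 30.2

30.2 dBA


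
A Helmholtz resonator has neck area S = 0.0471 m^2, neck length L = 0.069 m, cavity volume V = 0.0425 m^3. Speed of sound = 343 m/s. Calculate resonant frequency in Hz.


Given values:
  S = 0.0471 m^2, L = 0.069 m, V = 0.0425 m^3, c = 343 m/s
Formula: f = (c / (2*pi)) * sqrt(S / (V * L))
Compute V * L = 0.0425 * 0.069 = 0.0029325
Compute S / (V * L) = 0.0471 / 0.0029325 = 16.0614
Compute sqrt(16.0614) = 4.007668
Compute c / (2*pi) = 343 / 6.283185 = 54.590148
f = 54.590148 * 4.007668 = 218.78

218.78 Hz


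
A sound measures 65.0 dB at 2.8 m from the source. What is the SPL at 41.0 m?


Given values:
  SPL1 = 65.0 dB, r1 = 2.8 m, r2 = 41.0 m
Formula: SPL2 = SPL1 - 20 * log10(r2 / r1)
Compute ratio: r2 / r1 = 41.0 / 2.8 = 14.6429
Compute log10: log10(14.6429) = 1.165627
Compute drop: 20 * 1.165627 = 23.3125
SPL2 = 65.0 - 23.3125 = 41.69

41.69 dB


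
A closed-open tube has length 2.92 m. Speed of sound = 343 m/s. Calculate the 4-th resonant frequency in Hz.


Given values:
  Tube type: closed-open, L = 2.92 m, c = 343 m/s, n = 4
Formula: f_n = (2n - 1) * c / (4 * L)
Compute 2n - 1 = 2*4 - 1 = 7
Compute 4 * L = 4 * 2.92 = 11.68
f = 7 * 343 / 11.68
f = 205.57

205.57 Hz


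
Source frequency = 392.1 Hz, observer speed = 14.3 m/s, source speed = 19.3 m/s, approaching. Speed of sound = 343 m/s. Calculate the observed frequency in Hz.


Given values:
  f_s = 392.1 Hz, v_o = 14.3 m/s, v_s = 19.3 m/s
  Direction: approaching
Formula: f_o = f_s * (c + v_o) / (c - v_s)
Numerator: c + v_o = 343 + 14.3 = 357.3
Denominator: c - v_s = 343 - 19.3 = 323.7
f_o = 392.1 * 357.3 / 323.7 = 432.8

432.8 Hz


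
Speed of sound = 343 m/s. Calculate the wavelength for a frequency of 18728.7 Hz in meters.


Given values:
  c = 343 m/s, f = 18728.7 Hz
Formula: lambda = c / f
lambda = 343 / 18728.7
lambda = 0.0183

0.0183 m


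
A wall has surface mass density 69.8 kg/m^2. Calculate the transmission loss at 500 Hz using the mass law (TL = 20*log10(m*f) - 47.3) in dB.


Given values:
  m = 69.8 kg/m^2, f = 500 Hz
Formula: TL = 20 * log10(m * f) - 47.3
Compute m * f = 69.8 * 500 = 34900.0
Compute log10(34900.0) = 4.542825
Compute 20 * 4.542825 = 90.8565
TL = 90.8565 - 47.3 = 43.56

43.56 dB


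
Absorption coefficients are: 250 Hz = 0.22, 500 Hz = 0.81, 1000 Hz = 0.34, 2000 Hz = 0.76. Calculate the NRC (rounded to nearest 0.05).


Given values:
  a_250 = 0.22, a_500 = 0.81
  a_1000 = 0.34, a_2000 = 0.76
Formula: NRC = (a250 + a500 + a1000 + a2000) / 4
Sum = 0.22 + 0.81 + 0.34 + 0.76 = 2.13
NRC = 2.13 / 4 = 0.5325
Rounded to nearest 0.05: 0.55

0.55


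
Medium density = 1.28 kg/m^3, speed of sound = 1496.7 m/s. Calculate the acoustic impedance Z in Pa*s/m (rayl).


Given values:
  rho = 1.28 kg/m^3
  c = 1496.7 m/s
Formula: Z = rho * c
Z = 1.28 * 1496.7
Z = 1915.78

1915.78 rayl


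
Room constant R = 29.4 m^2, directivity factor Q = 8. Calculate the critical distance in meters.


Given values:
  R = 29.4 m^2, Q = 8
Formula: d_c = 0.141 * sqrt(Q * R)
Compute Q * R = 8 * 29.4 = 235.2
Compute sqrt(235.2) = 15.3362
d_c = 0.141 * 15.3362 = 2.162

2.162 m


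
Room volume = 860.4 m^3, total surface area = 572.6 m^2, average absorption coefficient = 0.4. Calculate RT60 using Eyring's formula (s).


Given values:
  V = 860.4 m^3, S = 572.6 m^2, alpha = 0.4
Formula: RT60 = 0.161 * V / (-S * ln(1 - alpha))
Compute ln(1 - 0.4) = ln(0.6) = -0.510826
Denominator: -572.6 * -0.510826 = 292.499
Numerator: 0.161 * 860.4 = 138.5244
RT60 = 138.5244 / 292.499 = 0.474

0.474 s


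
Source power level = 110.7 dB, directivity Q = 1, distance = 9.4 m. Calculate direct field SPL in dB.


Given values:
  Lw = 110.7 dB, Q = 1, r = 9.4 m
Formula: SPL = Lw + 10 * log10(Q / (4 * pi * r^2))
Compute 4 * pi * r^2 = 4 * pi * 9.4^2 = 1110.3645
Compute Q / denom = 1 / 1110.3645 = 0.00090061
Compute 10 * log10(0.00090061) = -30.4546
SPL = 110.7 + (-30.4546) = 80.25

80.25 dB


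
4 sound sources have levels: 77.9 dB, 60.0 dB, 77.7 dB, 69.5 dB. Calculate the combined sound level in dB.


Formula: L_total = 10 * log10( sum(10^(Li/10)) )
  Source 1: 10^(77.9/10) = 61659500.1861
  Source 2: 10^(60.0/10) = 1000000.0
  Source 3: 10^(77.7/10) = 58884365.5356
  Source 4: 10^(69.5/10) = 8912509.3813
Sum of linear values = 130456375.103
L_total = 10 * log10(130456375.103) = 81.15

81.15 dB


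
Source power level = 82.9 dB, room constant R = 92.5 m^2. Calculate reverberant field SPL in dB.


Given values:
  Lw = 82.9 dB, R = 92.5 m^2
Formula: SPL = Lw + 10 * log10(4 / R)
Compute 4 / R = 4 / 92.5 = 0.043243
Compute 10 * log10(0.043243) = -13.6408
SPL = 82.9 + (-13.6408) = 69.26

69.26 dB


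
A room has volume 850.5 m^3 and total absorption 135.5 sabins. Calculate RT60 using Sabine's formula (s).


Given values:
  V = 850.5 m^3
  A = 135.5 sabins
Formula: RT60 = 0.161 * V / A
Numerator: 0.161 * 850.5 = 136.9305
RT60 = 136.9305 / 135.5 = 1.011

1.011 s


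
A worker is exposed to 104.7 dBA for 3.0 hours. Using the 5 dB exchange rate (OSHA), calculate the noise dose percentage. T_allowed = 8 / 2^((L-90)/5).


Given values:
  L = 104.7 dBA, T = 3.0 hours
Formula: T_allowed = 8 / 2^((L - 90) / 5)
Compute exponent: (104.7 - 90) / 5 = 2.94
Compute 2^(2.94) = 7.674113
T_allowed = 8 / 7.674113 = 1.042466 hours
Dose = (T / T_allowed) * 100
Dose = (3.0 / 1.042466) * 100 = 287.78

287.78 %


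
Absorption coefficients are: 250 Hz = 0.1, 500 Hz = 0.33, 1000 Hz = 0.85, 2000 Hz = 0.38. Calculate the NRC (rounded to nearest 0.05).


Given values:
  a_250 = 0.1, a_500 = 0.33
  a_1000 = 0.85, a_2000 = 0.38
Formula: NRC = (a250 + a500 + a1000 + a2000) / 4
Sum = 0.1 + 0.33 + 0.85 + 0.38 = 1.66
NRC = 1.66 / 4 = 0.415
Rounded to nearest 0.05: 0.4

0.4


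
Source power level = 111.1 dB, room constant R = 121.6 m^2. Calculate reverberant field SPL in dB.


Given values:
  Lw = 111.1 dB, R = 121.6 m^2
Formula: SPL = Lw + 10 * log10(4 / R)
Compute 4 / R = 4 / 121.6 = 0.032895
Compute 10 * log10(0.032895) = -14.8287
SPL = 111.1 + (-14.8287) = 96.27

96.27 dB


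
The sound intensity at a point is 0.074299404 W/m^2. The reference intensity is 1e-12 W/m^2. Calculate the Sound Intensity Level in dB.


Given values:
  I = 0.074299404 W/m^2
  I_ref = 1e-12 W/m^2
Formula: SIL = 10 * log10(I / I_ref)
Compute ratio: I / I_ref = 74299404000
Compute log10: log10(74299404000) = 10.870985
Multiply: SIL = 10 * 10.870985 = 108.71

108.71 dB


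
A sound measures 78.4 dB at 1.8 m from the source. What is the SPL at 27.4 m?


Given values:
  SPL1 = 78.4 dB, r1 = 1.8 m, r2 = 27.4 m
Formula: SPL2 = SPL1 - 20 * log10(r2 / r1)
Compute ratio: r2 / r1 = 27.4 / 1.8 = 15.2222
Compute log10: log10(15.2222) = 1.182477
Compute drop: 20 * 1.182477 = 23.6495
SPL2 = 78.4 - 23.6495 = 54.75

54.75 dB


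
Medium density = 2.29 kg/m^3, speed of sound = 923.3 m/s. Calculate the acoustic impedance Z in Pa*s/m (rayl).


Given values:
  rho = 2.29 kg/m^3
  c = 923.3 m/s
Formula: Z = rho * c
Z = 2.29 * 923.3
Z = 2114.36

2114.36 rayl


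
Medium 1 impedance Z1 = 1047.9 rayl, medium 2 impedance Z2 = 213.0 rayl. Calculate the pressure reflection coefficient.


Given values:
  Z1 = 1047.9 rayl, Z2 = 213.0 rayl
Formula: R = (Z2 - Z1) / (Z2 + Z1)
Numerator: Z2 - Z1 = 213.0 - 1047.9 = -834.9
Denominator: Z2 + Z1 = 213.0 + 1047.9 = 1260.9
R = -834.9 / 1260.9 = -0.6621

-0.6621


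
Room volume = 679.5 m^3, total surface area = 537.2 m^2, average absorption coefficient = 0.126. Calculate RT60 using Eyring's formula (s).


Given values:
  V = 679.5 m^3, S = 537.2 m^2, alpha = 0.126
Formula: RT60 = 0.161 * V / (-S * ln(1 - alpha))
Compute ln(1 - 0.126) = ln(0.874) = -0.134675
Denominator: -537.2 * -0.134675 = 72.3474
Numerator: 0.161 * 679.5 = 109.3995
RT60 = 109.3995 / 72.3474 = 1.512

1.512 s


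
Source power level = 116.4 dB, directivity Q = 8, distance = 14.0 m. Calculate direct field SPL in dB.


Given values:
  Lw = 116.4 dB, Q = 8, r = 14.0 m
Formula: SPL = Lw + 10 * log10(Q / (4 * pi * r^2))
Compute 4 * pi * r^2 = 4 * pi * 14.0^2 = 2463.0086
Compute Q / denom = 8 / 2463.0086 = 0.00324806
Compute 10 * log10(0.00324806) = -24.8838
SPL = 116.4 + (-24.8838) = 91.52

91.52 dB


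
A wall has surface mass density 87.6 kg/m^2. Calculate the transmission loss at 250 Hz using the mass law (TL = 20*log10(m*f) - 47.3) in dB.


Given values:
  m = 87.6 kg/m^2, f = 250 Hz
Formula: TL = 20 * log10(m * f) - 47.3
Compute m * f = 87.6 * 250 = 21900.0
Compute log10(21900.0) = 4.340444
Compute 20 * 4.340444 = 86.8089
TL = 86.8089 - 47.3 = 39.51

39.51 dB


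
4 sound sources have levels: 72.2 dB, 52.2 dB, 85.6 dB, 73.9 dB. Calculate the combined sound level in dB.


Formula: L_total = 10 * log10( sum(10^(Li/10)) )
  Source 1: 10^(72.2/10) = 16595869.0744
  Source 2: 10^(52.2/10) = 165958.6907
  Source 3: 10^(85.6/10) = 363078054.7701
  Source 4: 10^(73.9/10) = 24547089.1569
Sum of linear values = 404386971.6921
L_total = 10 * log10(404386971.6921) = 86.07

86.07 dB


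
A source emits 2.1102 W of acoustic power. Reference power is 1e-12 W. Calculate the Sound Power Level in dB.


Given values:
  W = 2.1102 W
  W_ref = 1e-12 W
Formula: SWL = 10 * log10(W / W_ref)
Compute ratio: W / W_ref = 2110200000000
Compute log10: log10(2110200000000) = 12.324324
Multiply: SWL = 10 * 12.324324 = 123.24

123.24 dB


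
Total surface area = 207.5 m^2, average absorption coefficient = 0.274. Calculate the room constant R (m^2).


Given values:
  S = 207.5 m^2, alpha = 0.274
Formula: R = S * alpha / (1 - alpha)
Numerator: 207.5 * 0.274 = 56.855
Denominator: 1 - 0.274 = 0.726
R = 56.855 / 0.726 = 78.31

78.31 m^2


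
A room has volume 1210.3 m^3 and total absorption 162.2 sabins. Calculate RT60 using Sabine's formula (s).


Given values:
  V = 1210.3 m^3
  A = 162.2 sabins
Formula: RT60 = 0.161 * V / A
Numerator: 0.161 * 1210.3 = 194.8583
RT60 = 194.8583 / 162.2 = 1.201

1.201 s


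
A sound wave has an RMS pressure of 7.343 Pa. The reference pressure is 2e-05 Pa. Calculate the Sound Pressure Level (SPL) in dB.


Given values:
  p = 7.343 Pa
  p_ref = 2e-05 Pa
Formula: SPL = 20 * log10(p / p_ref)
Compute ratio: p / p_ref = 7.343 / 2e-05 = 367150
Compute log10: log10(367150) = 5.564844
Multiply: SPL = 20 * 5.564844 = 111.3

111.3 dB


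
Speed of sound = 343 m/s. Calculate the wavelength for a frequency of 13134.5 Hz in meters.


Given values:
  c = 343 m/s, f = 13134.5 Hz
Formula: lambda = c / f
lambda = 343 / 13134.5
lambda = 0.0261

0.0261 m


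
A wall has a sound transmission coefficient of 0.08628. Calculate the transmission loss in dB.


Given values:
  tau = 0.08628
Formula: TL = 10 * log10(1 / tau)
Compute 1 / tau = 1 / 0.08628 = 11.5902
Compute log10(11.5902) = 1.064091
TL = 10 * 1.064091 = 10.64

10.64 dB


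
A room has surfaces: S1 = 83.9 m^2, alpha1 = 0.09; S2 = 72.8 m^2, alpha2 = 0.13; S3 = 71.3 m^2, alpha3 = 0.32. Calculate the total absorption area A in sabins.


Given surfaces:
  Surface 1: 83.9 * 0.09 = 7.551
  Surface 2: 72.8 * 0.13 = 9.464
  Surface 3: 71.3 * 0.32 = 22.816
Formula: A = sum(Si * alpha_i)
A = 7.551 + 9.464 + 22.816
A = 39.83

39.83 sabins


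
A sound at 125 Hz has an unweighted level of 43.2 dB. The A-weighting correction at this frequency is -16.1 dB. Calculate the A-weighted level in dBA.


Given values:
  SPL = 43.2 dB
  A-weighting at 125 Hz = -16.1 dB
Formula: L_A = SPL + A_weight
L_A = 43.2 + (-16.1)
L_A = 27.1

27.1 dBA


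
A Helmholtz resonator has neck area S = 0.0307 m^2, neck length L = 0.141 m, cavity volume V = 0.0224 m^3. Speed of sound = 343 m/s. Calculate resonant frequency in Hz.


Given values:
  S = 0.0307 m^2, L = 0.141 m, V = 0.0224 m^3, c = 343 m/s
Formula: f = (c / (2*pi)) * sqrt(S / (V * L))
Compute V * L = 0.0224 * 0.141 = 0.0031584
Compute S / (V * L) = 0.0307 / 0.0031584 = 9.7201
Compute sqrt(9.7201) = 3.117707
Compute c / (2*pi) = 343 / 6.283185 = 54.590148
f = 54.590148 * 3.117707 = 170.2

170.2 Hz


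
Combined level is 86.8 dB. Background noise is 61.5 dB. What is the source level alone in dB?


Given values:
  L_total = 86.8 dB, L_bg = 61.5 dB
Formula: L_source = 10 * log10(10^(L_total/10) - 10^(L_bg/10))
Convert to linear:
  10^(86.8/10) = 478630092.3226
  10^(61.5/10) = 1412537.5446
Difference: 478630092.3226 - 1412537.5446 = 477217554.778
L_source = 10 * log10(477217554.778) = 86.79

86.79 dB


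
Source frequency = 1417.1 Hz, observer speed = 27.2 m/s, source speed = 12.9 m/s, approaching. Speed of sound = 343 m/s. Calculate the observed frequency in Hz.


Given values:
  f_s = 1417.1 Hz, v_o = 27.2 m/s, v_s = 12.9 m/s
  Direction: approaching
Formula: f_o = f_s * (c + v_o) / (c - v_s)
Numerator: c + v_o = 343 + 27.2 = 370.2
Denominator: c - v_s = 343 - 12.9 = 330.1
f_o = 1417.1 * 370.2 / 330.1 = 1589.25

1589.25 Hz


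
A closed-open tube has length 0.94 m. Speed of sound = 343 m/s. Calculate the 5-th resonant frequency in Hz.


Given values:
  Tube type: closed-open, L = 0.94 m, c = 343 m/s, n = 5
Formula: f_n = (2n - 1) * c / (4 * L)
Compute 2n - 1 = 2*5 - 1 = 9
Compute 4 * L = 4 * 0.94 = 3.76
f = 9 * 343 / 3.76
f = 821.01

821.01 Hz


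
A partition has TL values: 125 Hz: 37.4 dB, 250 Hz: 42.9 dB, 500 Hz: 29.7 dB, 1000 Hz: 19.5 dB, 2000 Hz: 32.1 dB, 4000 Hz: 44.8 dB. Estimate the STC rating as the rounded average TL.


Given TL values at each frequency:
  125 Hz: 37.4 dB
  250 Hz: 42.9 dB
  500 Hz: 29.7 dB
  1000 Hz: 19.5 dB
  2000 Hz: 32.1 dB
  4000 Hz: 44.8 dB
Formula: STC ~ round(average of TL values)
Sum = 37.4 + 42.9 + 29.7 + 19.5 + 32.1 + 44.8 = 206.4
Average = 206.4 / 6 = 34.4
Rounded: 34

34


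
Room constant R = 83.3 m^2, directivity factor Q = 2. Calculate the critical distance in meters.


Given values:
  R = 83.3 m^2, Q = 2
Formula: d_c = 0.141 * sqrt(Q * R)
Compute Q * R = 2 * 83.3 = 166.6
Compute sqrt(166.6) = 12.9074
d_c = 0.141 * 12.9074 = 1.82

1.82 m


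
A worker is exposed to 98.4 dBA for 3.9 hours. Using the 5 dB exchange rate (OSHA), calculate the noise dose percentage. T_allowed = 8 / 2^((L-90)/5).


Given values:
  L = 98.4 dBA, T = 3.9 hours
Formula: T_allowed = 8 / 2^((L - 90) / 5)
Compute exponent: (98.4 - 90) / 5 = 1.68
Compute 2^(1.68) = 3.20428
T_allowed = 8 / 3.20428 = 2.496661 hours
Dose = (T / T_allowed) * 100
Dose = (3.9 / 2.496661) * 100 = 156.21

156.21 %


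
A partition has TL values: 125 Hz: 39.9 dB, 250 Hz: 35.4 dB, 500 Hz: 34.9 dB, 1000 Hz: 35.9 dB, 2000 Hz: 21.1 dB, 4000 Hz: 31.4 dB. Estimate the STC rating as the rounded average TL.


Given TL values at each frequency:
  125 Hz: 39.9 dB
  250 Hz: 35.4 dB
  500 Hz: 34.9 dB
  1000 Hz: 35.9 dB
  2000 Hz: 21.1 dB
  4000 Hz: 31.4 dB
Formula: STC ~ round(average of TL values)
Sum = 39.9 + 35.4 + 34.9 + 35.9 + 21.1 + 31.4 = 198.6
Average = 198.6 / 6 = 33.1
Rounded: 33

33


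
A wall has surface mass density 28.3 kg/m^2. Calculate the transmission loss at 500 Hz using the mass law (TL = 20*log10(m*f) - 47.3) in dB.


Given values:
  m = 28.3 kg/m^2, f = 500 Hz
Formula: TL = 20 * log10(m * f) - 47.3
Compute m * f = 28.3 * 500 = 14150.0
Compute log10(14150.0) = 4.150756
Compute 20 * 4.150756 = 83.0151
TL = 83.0151 - 47.3 = 35.72

35.72 dB


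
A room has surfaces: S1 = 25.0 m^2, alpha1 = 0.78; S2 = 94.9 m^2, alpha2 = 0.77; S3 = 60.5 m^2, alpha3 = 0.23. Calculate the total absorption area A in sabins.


Given surfaces:
  Surface 1: 25.0 * 0.78 = 19.5
  Surface 2: 94.9 * 0.77 = 73.073
  Surface 3: 60.5 * 0.23 = 13.915
Formula: A = sum(Si * alpha_i)
A = 19.5 + 73.073 + 13.915
A = 106.49

106.49 sabins


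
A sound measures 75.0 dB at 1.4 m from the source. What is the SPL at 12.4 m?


Given values:
  SPL1 = 75.0 dB, r1 = 1.4 m, r2 = 12.4 m
Formula: SPL2 = SPL1 - 20 * log10(r2 / r1)
Compute ratio: r2 / r1 = 12.4 / 1.4 = 8.8571
Compute log10: log10(8.8571) = 0.947292
Compute drop: 20 * 0.947292 = 18.9458
SPL2 = 75.0 - 18.9458 = 56.05

56.05 dB


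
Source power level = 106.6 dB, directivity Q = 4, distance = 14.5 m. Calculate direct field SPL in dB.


Given values:
  Lw = 106.6 dB, Q = 4, r = 14.5 m
Formula: SPL = Lw + 10 * log10(Q / (4 * pi * r^2))
Compute 4 * pi * r^2 = 4 * pi * 14.5^2 = 2642.0794
Compute Q / denom = 4 / 2642.0794 = 0.00151396
Compute 10 * log10(0.00151396) = -28.1989
SPL = 106.6 + (-28.1989) = 78.4

78.4 dB


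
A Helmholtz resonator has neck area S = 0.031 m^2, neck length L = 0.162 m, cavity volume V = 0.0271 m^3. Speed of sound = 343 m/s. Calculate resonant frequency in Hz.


Given values:
  S = 0.031 m^2, L = 0.162 m, V = 0.0271 m^3, c = 343 m/s
Formula: f = (c / (2*pi)) * sqrt(S / (V * L))
Compute V * L = 0.0271 * 0.162 = 0.0043902
Compute S / (V * L) = 0.031 / 0.0043902 = 7.0612
Compute sqrt(7.0612) = 2.657292
Compute c / (2*pi) = 343 / 6.283185 = 54.590148
f = 54.590148 * 2.657292 = 145.06

145.06 Hz


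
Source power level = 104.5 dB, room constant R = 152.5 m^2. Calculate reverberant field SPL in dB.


Given values:
  Lw = 104.5 dB, R = 152.5 m^2
Formula: SPL = Lw + 10 * log10(4 / R)
Compute 4 / R = 4 / 152.5 = 0.02623
Compute 10 * log10(0.02623) = -15.812
SPL = 104.5 + (-15.812) = 88.69

88.69 dB


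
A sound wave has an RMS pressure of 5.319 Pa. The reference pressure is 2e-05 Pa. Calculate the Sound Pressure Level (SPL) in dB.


Given values:
  p = 5.319 Pa
  p_ref = 2e-05 Pa
Formula: SPL = 20 * log10(p / p_ref)
Compute ratio: p / p_ref = 5.319 / 2e-05 = 265950
Compute log10: log10(265950) = 5.4248
Multiply: SPL = 20 * 5.4248 = 108.5

108.5 dB


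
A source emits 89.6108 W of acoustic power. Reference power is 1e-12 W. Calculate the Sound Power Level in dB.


Given values:
  W = 89.6108 W
  W_ref = 1e-12 W
Formula: SWL = 10 * log10(W / W_ref)
Compute ratio: W / W_ref = 89610800000000
Compute log10: log10(89610800000000) = 13.95236
Multiply: SWL = 10 * 13.95236 = 139.52

139.52 dB


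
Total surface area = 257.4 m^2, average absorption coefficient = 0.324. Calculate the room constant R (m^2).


Given values:
  S = 257.4 m^2, alpha = 0.324
Formula: R = S * alpha / (1 - alpha)
Numerator: 257.4 * 0.324 = 83.3976
Denominator: 1 - 0.324 = 0.676
R = 83.3976 / 0.676 = 123.37

123.37 m^2


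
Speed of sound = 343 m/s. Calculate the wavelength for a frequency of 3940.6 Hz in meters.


Given values:
  c = 343 m/s, f = 3940.6 Hz
Formula: lambda = c / f
lambda = 343 / 3940.6
lambda = 0.087

0.087 m


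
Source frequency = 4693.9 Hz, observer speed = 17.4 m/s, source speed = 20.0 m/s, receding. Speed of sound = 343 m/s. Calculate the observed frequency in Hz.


Given values:
  f_s = 4693.9 Hz, v_o = 17.4 m/s, v_s = 20.0 m/s
  Direction: receding
Formula: f_o = f_s * (c - v_o) / (c + v_s)
Numerator: c - v_o = 343 - 17.4 = 325.6
Denominator: c + v_s = 343 + 20.0 = 363.0
f_o = 4693.9 * 325.6 / 363.0 = 4210.29

4210.29 Hz


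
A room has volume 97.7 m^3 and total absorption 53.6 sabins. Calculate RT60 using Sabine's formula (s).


Given values:
  V = 97.7 m^3
  A = 53.6 sabins
Formula: RT60 = 0.161 * V / A
Numerator: 0.161 * 97.7 = 15.7297
RT60 = 15.7297 / 53.6 = 0.293

0.293 s


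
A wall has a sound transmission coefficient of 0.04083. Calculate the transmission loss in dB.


Given values:
  tau = 0.04083
Formula: TL = 10 * log10(1 / tau)
Compute 1 / tau = 1 / 0.04083 = 24.4918
Compute log10(24.4918) = 1.389021
TL = 10 * 1.389021 = 13.89

13.89 dB


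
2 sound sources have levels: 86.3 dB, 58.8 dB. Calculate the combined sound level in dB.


Formula: L_total = 10 * log10( sum(10^(Li/10)) )
  Source 1: 10^(86.3/10) = 426579518.8016
  Source 2: 10^(58.8/10) = 758577.575
Sum of linear values = 427338096.3766
L_total = 10 * log10(427338096.3766) = 86.31

86.31 dB


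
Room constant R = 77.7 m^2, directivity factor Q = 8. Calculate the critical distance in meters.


Given values:
  R = 77.7 m^2, Q = 8
Formula: d_c = 0.141 * sqrt(Q * R)
Compute Q * R = 8 * 77.7 = 621.6
Compute sqrt(621.6) = 24.9319
d_c = 0.141 * 24.9319 = 3.515

3.515 m


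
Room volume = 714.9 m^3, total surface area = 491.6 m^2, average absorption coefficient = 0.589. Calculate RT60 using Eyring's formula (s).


Given values:
  V = 714.9 m^3, S = 491.6 m^2, alpha = 0.589
Formula: RT60 = 0.161 * V / (-S * ln(1 - alpha))
Compute ln(1 - 0.589) = ln(0.411) = -0.889162
Denominator: -491.6 * -0.889162 = 437.112
Numerator: 0.161 * 714.9 = 115.0989
RT60 = 115.0989 / 437.112 = 0.263

0.263 s


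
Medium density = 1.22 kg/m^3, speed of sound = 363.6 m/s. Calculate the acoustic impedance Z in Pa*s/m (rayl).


Given values:
  rho = 1.22 kg/m^3
  c = 363.6 m/s
Formula: Z = rho * c
Z = 1.22 * 363.6
Z = 443.59

443.59 rayl


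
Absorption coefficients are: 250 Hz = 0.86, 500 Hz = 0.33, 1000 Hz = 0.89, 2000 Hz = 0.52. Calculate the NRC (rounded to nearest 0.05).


Given values:
  a_250 = 0.86, a_500 = 0.33
  a_1000 = 0.89, a_2000 = 0.52
Formula: NRC = (a250 + a500 + a1000 + a2000) / 4
Sum = 0.86 + 0.33 + 0.89 + 0.52 = 2.6
NRC = 2.6 / 4 = 0.65
Rounded to nearest 0.05: 0.65

0.65


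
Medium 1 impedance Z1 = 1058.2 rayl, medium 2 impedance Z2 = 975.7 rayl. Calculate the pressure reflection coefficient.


Given values:
  Z1 = 1058.2 rayl, Z2 = 975.7 rayl
Formula: R = (Z2 - Z1) / (Z2 + Z1)
Numerator: Z2 - Z1 = 975.7 - 1058.2 = -82.5
Denominator: Z2 + Z1 = 975.7 + 1058.2 = 2033.9
R = -82.5 / 2033.9 = -0.0406

-0.0406


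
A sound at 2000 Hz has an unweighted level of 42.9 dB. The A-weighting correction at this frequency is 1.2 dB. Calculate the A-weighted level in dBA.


Given values:
  SPL = 42.9 dB
  A-weighting at 2000 Hz = 1.2 dB
Formula: L_A = SPL + A_weight
L_A = 42.9 + (1.2)
L_A = 44.1

44.1 dBA


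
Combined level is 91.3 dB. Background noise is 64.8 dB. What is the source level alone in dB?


Given values:
  L_total = 91.3 dB, L_bg = 64.8 dB
Formula: L_source = 10 * log10(10^(L_total/10) - 10^(L_bg/10))
Convert to linear:
  10^(91.3/10) = 1348962882.5917
  10^(64.8/10) = 3019951.7204
Difference: 1348962882.5917 - 3019951.7204 = 1345942930.8713
L_source = 10 * log10(1345942930.8713) = 91.29

91.29 dB


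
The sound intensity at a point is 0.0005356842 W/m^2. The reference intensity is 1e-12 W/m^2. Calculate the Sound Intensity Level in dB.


Given values:
  I = 0.0005356842 W/m^2
  I_ref = 1e-12 W/m^2
Formula: SIL = 10 * log10(I / I_ref)
Compute ratio: I / I_ref = 535684200
Compute log10: log10(535684200) = 8.728909
Multiply: SIL = 10 * 8.728909 = 87.29

87.29 dB


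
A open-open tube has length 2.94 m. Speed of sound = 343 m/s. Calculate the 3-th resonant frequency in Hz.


Given values:
  Tube type: open-open, L = 2.94 m, c = 343 m/s, n = 3
Formula: f_n = n * c / (2 * L)
Compute 2 * L = 2 * 2.94 = 5.88
f = 3 * 343 / 5.88
f = 175.0

175.0 Hz


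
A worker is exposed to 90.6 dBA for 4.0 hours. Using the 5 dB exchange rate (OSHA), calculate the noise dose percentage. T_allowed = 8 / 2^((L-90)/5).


Given values:
  L = 90.6 dBA, T = 4.0 hours
Formula: T_allowed = 8 / 2^((L - 90) / 5)
Compute exponent: (90.6 - 90) / 5 = 0.12
Compute 2^(0.12) = 1.086735
T_allowed = 8 / 1.086735 = 7.3615 hours
Dose = (T / T_allowed) * 100
Dose = (4.0 / 7.3615) * 100 = 54.34

54.34 %
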